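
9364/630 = 14 + 272/315 = 14.86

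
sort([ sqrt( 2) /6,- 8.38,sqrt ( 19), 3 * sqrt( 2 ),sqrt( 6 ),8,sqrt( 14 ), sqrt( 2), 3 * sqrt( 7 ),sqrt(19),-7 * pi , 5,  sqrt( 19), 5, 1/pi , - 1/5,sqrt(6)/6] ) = [  -  7*pi,-8.38, - 1/5,  sqrt( 2 )/6,  1/pi,sqrt( 6)/6,sqrt(2 ), sqrt( 6),  sqrt( 14 ),  3*sqrt(2),sqrt( 19),  sqrt(19 ),sqrt( 19 ),5,5,3*sqrt( 7),8]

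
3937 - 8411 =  - 4474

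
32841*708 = 23251428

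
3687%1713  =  261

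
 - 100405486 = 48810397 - 149215883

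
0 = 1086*0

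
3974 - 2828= 1146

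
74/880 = 37/440 =0.08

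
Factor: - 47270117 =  - 53^1*891889^1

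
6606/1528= 4+247/764 =4.32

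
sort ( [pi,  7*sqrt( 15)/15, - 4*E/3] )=[ - 4*E/3,  7*sqrt( 15 )/15, pi]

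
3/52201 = 3/52201 = 0.00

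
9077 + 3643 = 12720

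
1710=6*285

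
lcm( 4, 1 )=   4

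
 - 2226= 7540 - 9766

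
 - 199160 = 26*( -7660)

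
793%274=245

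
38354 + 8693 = 47047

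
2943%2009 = 934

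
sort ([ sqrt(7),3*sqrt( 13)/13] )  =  [ 3*sqrt( 13)/13,  sqrt(7)]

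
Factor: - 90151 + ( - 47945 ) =-2^4*3^2*7^1*137^1 = - 138096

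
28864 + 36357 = 65221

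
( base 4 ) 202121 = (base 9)3015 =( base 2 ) 100010011001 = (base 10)2201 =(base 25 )3D1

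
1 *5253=5253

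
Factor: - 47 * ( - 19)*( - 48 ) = - 2^4*3^1 * 19^1*47^1 =- 42864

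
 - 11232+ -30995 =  - 42227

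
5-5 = 0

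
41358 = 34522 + 6836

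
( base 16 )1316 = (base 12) 29B2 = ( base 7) 20150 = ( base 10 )4886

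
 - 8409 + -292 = -8701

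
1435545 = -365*(-3933 )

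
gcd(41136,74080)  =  16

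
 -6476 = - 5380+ - 1096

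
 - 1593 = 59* ( - 27) 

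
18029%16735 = 1294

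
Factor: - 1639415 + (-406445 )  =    -  2045860  =  -  2^2*5^1*  102293^1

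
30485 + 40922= 71407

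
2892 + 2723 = 5615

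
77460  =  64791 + 12669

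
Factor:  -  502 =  - 2^1*251^1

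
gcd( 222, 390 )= 6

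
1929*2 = 3858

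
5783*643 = 3718469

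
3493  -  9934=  - 6441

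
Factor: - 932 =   -  2^2*233^1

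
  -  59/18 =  - 4 + 13/18=-3.28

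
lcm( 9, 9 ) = 9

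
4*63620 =254480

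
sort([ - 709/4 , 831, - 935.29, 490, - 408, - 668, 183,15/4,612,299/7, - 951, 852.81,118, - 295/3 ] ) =[ - 951,  -  935.29, - 668, - 408,  -  709/4, - 295/3, 15/4,299/7, 118,183 , 490, 612,831, 852.81 ]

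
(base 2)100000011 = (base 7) 520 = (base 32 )83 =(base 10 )259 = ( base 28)97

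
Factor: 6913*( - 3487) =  - 11^1*31^1*223^1*317^1 = -24105631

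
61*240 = 14640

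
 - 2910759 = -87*33457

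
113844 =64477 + 49367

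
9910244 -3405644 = 6504600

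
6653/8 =6653/8 = 831.62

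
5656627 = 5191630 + 464997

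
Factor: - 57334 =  - 2^1*109^1 * 263^1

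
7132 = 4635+2497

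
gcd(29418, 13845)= 3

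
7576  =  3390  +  4186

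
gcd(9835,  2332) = 1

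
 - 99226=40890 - 140116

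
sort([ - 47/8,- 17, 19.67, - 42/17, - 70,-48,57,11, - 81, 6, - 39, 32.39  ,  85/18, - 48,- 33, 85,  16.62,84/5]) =[ - 81, - 70,  -  48, - 48, - 39, - 33, - 17 ,-47/8, - 42/17,85/18, 6,11,16.62,  84/5,  19.67, 32.39, 57 , 85]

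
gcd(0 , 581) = 581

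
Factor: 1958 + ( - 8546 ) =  - 2^2*  3^3  *  61^1 =- 6588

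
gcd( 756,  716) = 4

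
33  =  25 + 8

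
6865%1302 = 355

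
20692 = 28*739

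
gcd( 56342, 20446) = 2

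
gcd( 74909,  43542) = 1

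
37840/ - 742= -51+ 1/371 = - 51.00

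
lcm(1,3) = 3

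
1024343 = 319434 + 704909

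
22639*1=22639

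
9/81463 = 9/81463 = 0.00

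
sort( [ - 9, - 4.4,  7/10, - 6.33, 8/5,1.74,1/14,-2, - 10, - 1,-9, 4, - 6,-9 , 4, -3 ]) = [ - 10, - 9,-9, - 9, - 6.33,  -  6, - 4.4,-3, - 2, - 1, 1/14,7/10, 8/5, 1.74,4,4]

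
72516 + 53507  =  126023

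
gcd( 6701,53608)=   6701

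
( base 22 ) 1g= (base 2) 100110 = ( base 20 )1i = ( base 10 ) 38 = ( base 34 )14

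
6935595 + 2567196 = 9502791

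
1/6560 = 1/6560 = 0.00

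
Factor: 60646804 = 2^2 * 1019^1 * 14879^1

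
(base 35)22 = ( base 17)44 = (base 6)200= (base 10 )72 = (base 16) 48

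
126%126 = 0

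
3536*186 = 657696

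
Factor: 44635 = 5^1*79^1 * 113^1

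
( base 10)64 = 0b1000000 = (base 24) 2G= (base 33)1v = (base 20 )34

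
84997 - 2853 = 82144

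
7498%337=84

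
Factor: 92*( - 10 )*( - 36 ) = 2^5*3^2*5^1*23^1 = 33120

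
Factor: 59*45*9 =23895 = 3^4 * 5^1*59^1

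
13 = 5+8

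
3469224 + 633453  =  4102677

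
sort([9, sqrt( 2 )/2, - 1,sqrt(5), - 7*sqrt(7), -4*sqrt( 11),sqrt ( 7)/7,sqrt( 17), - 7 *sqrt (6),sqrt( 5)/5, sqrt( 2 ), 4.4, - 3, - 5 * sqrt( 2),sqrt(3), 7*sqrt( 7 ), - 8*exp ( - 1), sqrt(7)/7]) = [ - 7*  sqrt(7), - 7*sqrt (6), - 4*sqrt(11 ), - 5*sqrt(2),- 3, - 8*exp(-1 ), - 1,sqrt( 7 )/7,sqrt ( 7) /7, sqrt( 5) /5, sqrt( 2 ) /2, sqrt( 2 ),sqrt(3), sqrt( 5), sqrt(17 ), 4.4,9,  7 * sqrt(7)]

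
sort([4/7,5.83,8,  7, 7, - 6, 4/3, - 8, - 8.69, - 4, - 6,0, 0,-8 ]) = [ - 8.69, - 8,- 8,  -  6,  -  6 ,- 4,0, 0,4/7, 4/3,5.83,7,  7,8 ]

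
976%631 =345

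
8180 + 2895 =11075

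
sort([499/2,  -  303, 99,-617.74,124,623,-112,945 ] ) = [ - 617.74, -303, - 112, 99,124,499/2 , 623,945]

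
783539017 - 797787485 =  - 14248468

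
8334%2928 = 2478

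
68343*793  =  54195999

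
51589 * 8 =412712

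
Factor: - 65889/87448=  - 2^( - 3 )*3^2 * 17^( - 1 )*643^( - 1)*7321^1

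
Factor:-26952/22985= - 2^3*3^1*5^( - 1)*1123^1*4597^( - 1)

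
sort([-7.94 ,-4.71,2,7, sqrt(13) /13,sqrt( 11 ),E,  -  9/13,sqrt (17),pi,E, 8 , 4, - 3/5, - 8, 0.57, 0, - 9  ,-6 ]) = [ - 9 ,- 8,-7.94, - 6, - 4.71, - 9/13, - 3/5 , 0,sqrt( 13 )/13,0.57,2, E, E, pi,sqrt(11) , 4,  sqrt( 17),7,  8 ] 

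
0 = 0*43934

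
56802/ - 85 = -56802/85 = - 668.26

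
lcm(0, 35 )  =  0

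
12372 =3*4124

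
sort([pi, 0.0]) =[0.0, pi ] 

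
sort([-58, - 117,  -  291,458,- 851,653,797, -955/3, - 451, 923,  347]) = [ - 851, - 451 , - 955/3,-291,  -  117 , - 58,347,458,653,797,923]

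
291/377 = 291/377   =  0.77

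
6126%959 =372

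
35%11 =2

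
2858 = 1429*2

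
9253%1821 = 148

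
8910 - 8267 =643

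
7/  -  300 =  - 1  +  293/300 = - 0.02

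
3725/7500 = 149/300 = 0.50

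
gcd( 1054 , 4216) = 1054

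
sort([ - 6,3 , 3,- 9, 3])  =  [ - 9, - 6,3,3, 3]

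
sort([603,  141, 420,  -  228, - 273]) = [  -  273, - 228, 141,  420, 603 ] 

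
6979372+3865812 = 10845184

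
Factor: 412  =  2^2*103^1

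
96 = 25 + 71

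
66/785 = 66/785  =  0.08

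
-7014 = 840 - 7854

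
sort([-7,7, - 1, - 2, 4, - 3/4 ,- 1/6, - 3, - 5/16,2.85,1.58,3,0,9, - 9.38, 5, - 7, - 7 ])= [ - 9.38,  -  7, - 7 , - 7, - 3, - 2, - 1,  -  3/4, - 5/16, - 1/6,0, 1.58,2.85,3,4,5,7,9]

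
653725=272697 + 381028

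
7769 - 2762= 5007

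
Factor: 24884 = 2^2 * 6221^1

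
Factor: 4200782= 2^1*347^1*6053^1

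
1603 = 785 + 818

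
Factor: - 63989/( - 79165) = 5^ ( - 1)*61^1 * 71^( - 1) *223^(-1)*1049^1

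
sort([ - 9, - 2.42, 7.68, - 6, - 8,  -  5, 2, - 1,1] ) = [ - 9, -8, - 6, - 5,  -  2.42, - 1,1, 2, 7.68 ]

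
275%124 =27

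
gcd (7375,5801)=1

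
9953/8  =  1244+1/8 =1244.12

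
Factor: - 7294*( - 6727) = 2^1*7^2 * 31^2*521^1 = 49066738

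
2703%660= 63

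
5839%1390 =279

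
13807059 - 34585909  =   - 20778850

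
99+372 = 471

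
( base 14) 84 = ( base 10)116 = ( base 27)48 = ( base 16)74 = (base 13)8c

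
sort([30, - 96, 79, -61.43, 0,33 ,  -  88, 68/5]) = [  -  96, - 88, - 61.43, 0, 68/5,30, 33 , 79 ] 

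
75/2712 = 25/904 = 0.03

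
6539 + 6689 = 13228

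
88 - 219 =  - 131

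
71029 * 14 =994406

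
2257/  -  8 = -283+ 7/8 = -282.12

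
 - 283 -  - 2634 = 2351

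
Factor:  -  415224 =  - 2^3*3^2 * 73^1*79^1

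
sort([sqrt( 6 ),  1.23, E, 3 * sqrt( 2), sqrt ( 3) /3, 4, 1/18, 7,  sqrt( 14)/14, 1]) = [1/18, sqrt( 14)/14,sqrt(3 )/3, 1, 1.23, sqrt( 6), E , 4, 3 * sqrt (2) , 7]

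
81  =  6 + 75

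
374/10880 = 11/320=0.03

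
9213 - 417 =8796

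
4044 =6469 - 2425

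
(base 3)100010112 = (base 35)5f6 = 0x1a00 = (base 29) 7qf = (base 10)6656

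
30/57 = 10/19 = 0.53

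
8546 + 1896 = 10442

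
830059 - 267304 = 562755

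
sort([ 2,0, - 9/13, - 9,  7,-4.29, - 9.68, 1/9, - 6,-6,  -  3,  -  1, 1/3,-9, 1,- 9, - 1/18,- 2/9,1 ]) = [ - 9.68, - 9, - 9, - 9,-6,-6,  -  4.29,-3, - 1, - 9/13,-2/9, - 1/18,0,1/9,1/3, 1,1, 2,  7 ]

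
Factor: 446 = 2^1*223^1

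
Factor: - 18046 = -2^1*7^1*1289^1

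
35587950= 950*37461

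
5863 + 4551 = 10414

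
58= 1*58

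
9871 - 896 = 8975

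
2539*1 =2539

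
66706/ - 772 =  - 87+229/386 = -  86.41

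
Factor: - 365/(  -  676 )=2^( -2)*5^1*13^(-2 )* 73^1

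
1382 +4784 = 6166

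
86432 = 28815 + 57617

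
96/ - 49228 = -24/12307 = - 0.00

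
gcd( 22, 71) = 1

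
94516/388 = 243 + 58/97= 243.60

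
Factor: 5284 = 2^2*1321^1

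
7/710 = 7/710 = 0.01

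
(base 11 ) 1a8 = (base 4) 3233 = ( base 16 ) EF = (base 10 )239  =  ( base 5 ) 1424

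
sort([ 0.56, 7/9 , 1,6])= [0.56, 7/9,1, 6] 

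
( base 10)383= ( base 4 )11333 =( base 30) cn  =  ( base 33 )BK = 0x17F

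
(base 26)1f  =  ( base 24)1h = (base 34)17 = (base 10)41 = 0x29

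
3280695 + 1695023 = 4975718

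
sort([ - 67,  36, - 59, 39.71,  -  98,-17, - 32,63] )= [ - 98, - 67,  -  59,  -  32, - 17,36,39.71, 63 ]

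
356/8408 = 89/2102=0.04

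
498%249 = 0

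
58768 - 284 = 58484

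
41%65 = 41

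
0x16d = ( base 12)265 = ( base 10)365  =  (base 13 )221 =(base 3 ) 111112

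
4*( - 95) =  - 380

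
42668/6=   7111 + 1/3= 7111.33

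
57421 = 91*631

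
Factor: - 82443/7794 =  - 2^( - 1)*3^(  -  1 )*433^( - 1 )*27481^1 = - 27481/2598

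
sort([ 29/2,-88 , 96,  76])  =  [ - 88,  29/2,76 , 96 ] 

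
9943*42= 417606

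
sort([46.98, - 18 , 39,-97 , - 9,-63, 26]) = [ - 97, - 63, - 18, - 9,26,39, 46.98] 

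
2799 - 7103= - 4304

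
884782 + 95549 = 980331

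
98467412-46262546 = 52204866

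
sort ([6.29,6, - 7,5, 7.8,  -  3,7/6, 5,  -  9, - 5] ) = [ - 9, - 7, - 5, - 3,  7/6, 5,  5, 6, 6.29, 7.8 ] 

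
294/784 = 3/8 = 0.38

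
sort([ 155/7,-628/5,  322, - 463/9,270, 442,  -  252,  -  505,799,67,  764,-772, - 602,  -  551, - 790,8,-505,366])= [ - 790, - 772, - 602, - 551, - 505, - 505 ,- 252, - 628/5, - 463/9,8 , 155/7, 67, 270,322  ,  366,  442,764, 799] 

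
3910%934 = 174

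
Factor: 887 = 887^1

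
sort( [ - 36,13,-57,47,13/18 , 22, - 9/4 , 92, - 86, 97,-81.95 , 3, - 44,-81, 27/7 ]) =[ - 86,-81.95, - 81, - 57, - 44, - 36, - 9/4,13/18,3,27/7,13,22 , 47 , 92,97] 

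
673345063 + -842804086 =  - 169459023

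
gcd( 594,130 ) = 2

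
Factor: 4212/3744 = 2^( - 3)*3^2 = 9/8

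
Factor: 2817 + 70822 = 211^1*349^1 = 73639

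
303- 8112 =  - 7809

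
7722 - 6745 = 977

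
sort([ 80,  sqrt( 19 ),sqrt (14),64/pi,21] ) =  [ sqrt( 14), sqrt( 19 ) , 64/pi, 21,  80] 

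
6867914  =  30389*226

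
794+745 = 1539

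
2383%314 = 185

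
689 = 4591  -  3902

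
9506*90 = 855540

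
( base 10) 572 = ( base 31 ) IE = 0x23C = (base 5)4242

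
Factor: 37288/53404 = 118/169 = 2^1 *13^(-2)*59^1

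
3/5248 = 3/5248=0.00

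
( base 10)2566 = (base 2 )101000000110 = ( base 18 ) 7GA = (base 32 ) 2g6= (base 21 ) 5H4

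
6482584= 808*8023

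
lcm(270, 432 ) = 2160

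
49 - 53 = - 4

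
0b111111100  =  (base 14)284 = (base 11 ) 422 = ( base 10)508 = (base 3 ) 200211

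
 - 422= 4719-5141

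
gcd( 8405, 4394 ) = 1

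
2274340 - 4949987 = -2675647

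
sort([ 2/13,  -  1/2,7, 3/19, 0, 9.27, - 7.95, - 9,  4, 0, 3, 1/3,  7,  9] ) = [ - 9, - 7.95, - 1/2,0, 0, 2/13, 3/19,1/3,3, 4, 7, 7, 9, 9.27 ] 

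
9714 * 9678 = 94012092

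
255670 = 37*6910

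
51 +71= 122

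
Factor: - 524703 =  - 3^1* 174901^1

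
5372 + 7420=12792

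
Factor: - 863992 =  - 2^3*107999^1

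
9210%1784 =290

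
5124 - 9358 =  - 4234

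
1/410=1/410 = 0.00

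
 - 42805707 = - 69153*619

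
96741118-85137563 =11603555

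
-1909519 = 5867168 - 7776687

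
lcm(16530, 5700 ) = 165300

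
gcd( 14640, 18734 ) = 2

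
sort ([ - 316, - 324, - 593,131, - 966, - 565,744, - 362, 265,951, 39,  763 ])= [ - 966,-593,  -  565,-362,  -  324, - 316,39,131,265,  744,763,951]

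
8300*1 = 8300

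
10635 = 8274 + 2361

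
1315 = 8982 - 7667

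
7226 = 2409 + 4817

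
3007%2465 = 542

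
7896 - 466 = 7430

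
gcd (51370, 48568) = 934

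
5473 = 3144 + 2329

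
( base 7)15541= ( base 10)4390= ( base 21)9k1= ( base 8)10446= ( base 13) 1CC9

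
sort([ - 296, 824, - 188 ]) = [ - 296, - 188,824 ]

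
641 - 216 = 425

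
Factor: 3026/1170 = 3^( - 2 )*5^ ( - 1 ) * 13^(- 1 )*17^1*89^1 = 1513/585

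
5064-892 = 4172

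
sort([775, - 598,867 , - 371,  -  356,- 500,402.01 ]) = [ - 598,-500 , - 371 , - 356, 402.01,775,  867 ]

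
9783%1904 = 263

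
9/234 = 1/26 = 0.04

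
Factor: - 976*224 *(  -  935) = 204413440 = 2^9*5^1*7^1 * 11^1 *17^1 * 61^1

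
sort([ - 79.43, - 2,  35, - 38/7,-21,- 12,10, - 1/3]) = [ - 79.43, - 21, - 12,-38/7, - 2, - 1/3, 10,35 ] 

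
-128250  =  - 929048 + 800798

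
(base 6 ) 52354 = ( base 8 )15616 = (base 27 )9i7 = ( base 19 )10a5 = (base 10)7054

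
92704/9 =10300 + 4/9 = 10300.44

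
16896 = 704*24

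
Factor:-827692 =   -  2^2*206923^1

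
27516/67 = 27516/67 = 410.69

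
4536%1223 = 867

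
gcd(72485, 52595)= 5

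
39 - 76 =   -  37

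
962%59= 18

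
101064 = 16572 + 84492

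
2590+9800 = 12390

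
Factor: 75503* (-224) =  - 16912672 = - 2^5*7^1*75503^1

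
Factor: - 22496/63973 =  - 32/91 = - 2^5*7^( - 1)*13^(  -  1)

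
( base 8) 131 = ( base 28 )35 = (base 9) 108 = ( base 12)75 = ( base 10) 89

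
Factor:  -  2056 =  - 2^3*257^1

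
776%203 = 167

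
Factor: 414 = 2^1*3^2*23^1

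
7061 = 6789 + 272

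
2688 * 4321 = 11614848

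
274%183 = 91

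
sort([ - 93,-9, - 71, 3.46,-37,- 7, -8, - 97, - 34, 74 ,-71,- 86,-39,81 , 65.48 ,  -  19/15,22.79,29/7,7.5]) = [ - 97,-93,-86, -71, - 71, - 39, - 37,  -  34,-9,-8, -7, - 19/15, 3.46, 29/7, 7.5,22.79,65.48, 74, 81 ] 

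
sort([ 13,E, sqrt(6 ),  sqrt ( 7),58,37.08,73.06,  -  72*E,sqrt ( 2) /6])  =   [ - 72*E,sqrt( 2) /6, sqrt(6 ), sqrt( 7),E,13, 37.08,58, 73.06]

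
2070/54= 115/3 = 38.33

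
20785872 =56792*366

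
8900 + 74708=83608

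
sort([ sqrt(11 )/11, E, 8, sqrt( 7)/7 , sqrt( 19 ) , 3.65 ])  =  [sqrt (11 ) /11,  sqrt( 7) /7,E,3.65,sqrt(19 ), 8 ] 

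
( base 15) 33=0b110000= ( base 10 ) 48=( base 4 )300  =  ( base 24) 20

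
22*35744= 786368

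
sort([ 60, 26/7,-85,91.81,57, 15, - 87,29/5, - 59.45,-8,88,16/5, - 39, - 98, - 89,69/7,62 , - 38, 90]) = [  -  98,-89, - 87, - 85, - 59.45, - 39, - 38, - 8,16/5 , 26/7,29/5, 69/7,15,57,60,62,88,  90,91.81]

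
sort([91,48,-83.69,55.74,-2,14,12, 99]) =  [ - 83.69,- 2,12, 14, 48, 55.74,91,99]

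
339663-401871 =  - 62208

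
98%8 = 2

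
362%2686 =362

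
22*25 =550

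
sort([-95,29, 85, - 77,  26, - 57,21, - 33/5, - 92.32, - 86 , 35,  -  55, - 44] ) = [ - 95 , - 92.32, - 86, - 77, - 57, - 55,  -  44  , - 33/5, 21, 26,  29,35, 85]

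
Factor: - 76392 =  - 2^3*3^2*1061^1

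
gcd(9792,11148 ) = 12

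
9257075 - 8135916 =1121159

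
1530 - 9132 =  - 7602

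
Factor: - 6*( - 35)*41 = 2^1*3^1*5^1*7^1*41^1 = 8610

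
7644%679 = 175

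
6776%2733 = 1310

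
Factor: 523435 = 5^1 * 11^1*31^1 * 307^1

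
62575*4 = 250300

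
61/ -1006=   -  61/1006  =  - 0.06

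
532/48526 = 14/1277 = 0.01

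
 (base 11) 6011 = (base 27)AQ6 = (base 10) 7998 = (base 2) 1111100111110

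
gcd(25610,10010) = 130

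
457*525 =239925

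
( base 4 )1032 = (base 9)86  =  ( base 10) 78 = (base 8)116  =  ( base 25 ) 33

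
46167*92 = 4247364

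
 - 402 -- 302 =  -  100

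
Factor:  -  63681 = -3^1*21227^1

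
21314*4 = 85256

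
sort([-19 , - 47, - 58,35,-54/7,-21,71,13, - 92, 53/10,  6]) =[ - 92, - 58, - 47, - 21, - 19, - 54/7,53/10,6,13,35,71 ]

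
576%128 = 64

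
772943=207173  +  565770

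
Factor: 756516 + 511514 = 1268030 = 2^1*5^1*17^1*7459^1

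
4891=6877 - 1986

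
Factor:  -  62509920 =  - 2^5*3^1 * 5^1*11^1*11839^1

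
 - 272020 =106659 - 378679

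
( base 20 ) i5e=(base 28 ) 996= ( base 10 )7314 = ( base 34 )6B4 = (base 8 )16222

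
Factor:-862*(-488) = 420656 = 2^4*61^1*431^1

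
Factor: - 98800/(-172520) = 130/227 = 2^1* 5^1*13^1*227^( - 1)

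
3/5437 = 3/5437=0.00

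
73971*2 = 147942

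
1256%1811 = 1256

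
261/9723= 87/3241  =  0.03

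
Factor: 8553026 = 2^1*4276513^1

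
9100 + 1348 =10448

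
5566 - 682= 4884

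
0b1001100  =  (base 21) 3D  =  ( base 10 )76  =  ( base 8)114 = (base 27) 2M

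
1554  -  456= 1098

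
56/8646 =28/4323 = 0.01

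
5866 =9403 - 3537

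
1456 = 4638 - 3182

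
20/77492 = 5/19373=0.00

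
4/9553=4/9553 = 0.00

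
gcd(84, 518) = 14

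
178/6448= 89/3224=0.03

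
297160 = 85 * 3496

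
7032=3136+3896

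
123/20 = 123/20 = 6.15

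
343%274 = 69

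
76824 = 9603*8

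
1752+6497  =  8249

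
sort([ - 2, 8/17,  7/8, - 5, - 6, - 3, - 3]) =[ - 6 ,  -  5,-3, - 3,-2 , 8/17, 7/8]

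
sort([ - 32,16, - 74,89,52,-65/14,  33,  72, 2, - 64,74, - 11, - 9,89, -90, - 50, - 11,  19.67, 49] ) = [ - 90,-74, - 64, - 50 , - 32, - 11, - 11, - 9,-65/14,2,16, 19.67,33,49, 52,72, 74, 89, 89 ] 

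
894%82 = 74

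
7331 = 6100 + 1231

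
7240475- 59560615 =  - 52320140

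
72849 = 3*24283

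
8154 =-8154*(-1) 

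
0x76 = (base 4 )1312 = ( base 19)64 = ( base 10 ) 118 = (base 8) 166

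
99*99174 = 9818226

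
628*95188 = 59778064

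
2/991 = 2/991 = 0.00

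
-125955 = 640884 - 766839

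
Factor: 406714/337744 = 2^( - 3)*7^1 * 101^( - 1) * 139^1  =  973/808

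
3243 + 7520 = 10763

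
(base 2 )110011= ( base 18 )2F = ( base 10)51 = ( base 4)303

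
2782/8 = 1391/4 = 347.75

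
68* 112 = 7616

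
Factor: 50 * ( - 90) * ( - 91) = 2^2 * 3^2*5^3* 7^1*13^1=409500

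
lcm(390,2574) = 12870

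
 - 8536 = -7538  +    -  998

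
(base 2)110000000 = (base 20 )j4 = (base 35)AY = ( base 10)384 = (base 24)g0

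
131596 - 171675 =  - 40079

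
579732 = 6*96622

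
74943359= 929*80671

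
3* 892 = 2676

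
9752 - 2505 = 7247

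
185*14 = 2590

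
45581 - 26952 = 18629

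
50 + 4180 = 4230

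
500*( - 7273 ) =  -3636500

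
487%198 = 91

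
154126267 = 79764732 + 74361535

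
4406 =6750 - 2344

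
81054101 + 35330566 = 116384667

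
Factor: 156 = 2^2*3^1*13^1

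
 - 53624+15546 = - 38078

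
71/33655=71/33655= 0.00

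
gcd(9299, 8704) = 17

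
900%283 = 51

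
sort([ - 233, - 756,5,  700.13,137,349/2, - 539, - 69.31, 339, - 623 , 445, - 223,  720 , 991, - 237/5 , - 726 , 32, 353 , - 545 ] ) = [ - 756 , - 726, - 623, - 545 , - 539 , - 233, - 223, - 69.31, - 237/5, 5, 32, 137,349/2, 339, 353,445, 700.13, 720, 991] 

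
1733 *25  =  43325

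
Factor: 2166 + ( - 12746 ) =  - 2^2 * 5^1*23^2 = - 10580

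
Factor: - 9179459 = - 9179459^1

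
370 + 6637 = 7007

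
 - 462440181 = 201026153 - 663466334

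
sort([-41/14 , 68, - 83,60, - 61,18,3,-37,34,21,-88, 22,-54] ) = [-88, - 83, - 61, - 54,-37 ,  -  41/14, 3, 18,21,22, 34,60, 68]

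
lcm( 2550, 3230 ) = 48450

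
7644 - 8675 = -1031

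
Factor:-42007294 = -2^1*7^1*31^1*151^1*641^1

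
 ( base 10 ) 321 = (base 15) 166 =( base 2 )101000001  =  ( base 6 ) 1253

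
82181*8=657448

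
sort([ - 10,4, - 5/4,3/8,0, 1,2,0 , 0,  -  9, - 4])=[  -  10, - 9, - 4, - 5/4,0,0,0,3/8,1,  2, 4]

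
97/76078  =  97/76078  =  0.00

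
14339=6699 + 7640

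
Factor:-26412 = - 2^2*  3^1*31^1*71^1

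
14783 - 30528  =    -  15745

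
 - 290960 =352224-643184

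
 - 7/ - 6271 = 7/6271 =0.00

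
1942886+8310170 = 10253056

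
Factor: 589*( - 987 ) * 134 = - 77899962 = -  2^1*3^1*7^1*19^1*31^1*47^1*67^1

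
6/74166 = 1/12361=0.00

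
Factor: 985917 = 3^1 * 328639^1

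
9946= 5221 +4725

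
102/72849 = 34/24283 = 0.00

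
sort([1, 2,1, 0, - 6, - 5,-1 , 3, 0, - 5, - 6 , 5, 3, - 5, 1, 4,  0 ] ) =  [ - 6, - 6, - 5, - 5 ,-5, - 1, 0, 0,0, 1, 1,  1,2 , 3,3, 4, 5] 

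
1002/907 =1002/907 = 1.10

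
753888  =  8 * 94236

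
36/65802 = 6/10967 = 0.00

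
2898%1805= 1093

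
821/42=821/42 = 19.55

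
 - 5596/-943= 5596/943 = 5.93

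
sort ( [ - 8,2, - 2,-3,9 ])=[ -8,-3, - 2,2, 9 ] 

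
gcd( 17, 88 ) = 1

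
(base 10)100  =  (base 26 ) 3M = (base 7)202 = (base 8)144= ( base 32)34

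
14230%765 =460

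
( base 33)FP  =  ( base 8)1010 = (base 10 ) 520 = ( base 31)GO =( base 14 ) 292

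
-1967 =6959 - 8926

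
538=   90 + 448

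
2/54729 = 2/54729 = 0.00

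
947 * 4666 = 4418702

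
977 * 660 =644820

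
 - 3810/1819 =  - 3 + 1647/1819 =- 2.09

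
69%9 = 6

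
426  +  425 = 851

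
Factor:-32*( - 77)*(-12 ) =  - 2^7*3^1*7^1*11^1 = - 29568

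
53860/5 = 10772 = 10772.00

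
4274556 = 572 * 7473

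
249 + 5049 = 5298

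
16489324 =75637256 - 59147932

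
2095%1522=573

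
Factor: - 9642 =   -  2^1*3^1*1607^1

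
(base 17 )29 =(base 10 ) 43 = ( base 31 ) 1c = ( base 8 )53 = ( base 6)111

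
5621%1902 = 1817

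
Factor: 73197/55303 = 3^3*29^ ( - 1)*1907^(  -  1)*2711^1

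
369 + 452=821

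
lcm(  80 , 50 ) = 400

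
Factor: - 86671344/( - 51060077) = 2^4*3^1*1805653^1 * 51060077^(  -  1 ) 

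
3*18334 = 55002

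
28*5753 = 161084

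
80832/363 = 222 + 82/121 = 222.68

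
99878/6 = 16646 + 1/3= 16646.33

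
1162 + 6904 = 8066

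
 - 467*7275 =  - 3397425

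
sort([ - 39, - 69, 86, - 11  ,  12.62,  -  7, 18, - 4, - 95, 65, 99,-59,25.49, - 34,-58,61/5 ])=[-95,-69,-59, - 58, - 39, - 34, - 11,  -  7, - 4,61/5,12.62 , 18 , 25.49, 65 , 86, 99 ] 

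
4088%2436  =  1652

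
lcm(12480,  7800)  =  62400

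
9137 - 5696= 3441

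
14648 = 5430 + 9218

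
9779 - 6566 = 3213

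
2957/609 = 4  +  521/609 = 4.86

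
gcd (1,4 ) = 1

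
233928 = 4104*57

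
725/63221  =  725/63221 = 0.01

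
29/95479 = 29/95479 = 0.00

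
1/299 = 1/299 = 0.00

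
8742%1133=811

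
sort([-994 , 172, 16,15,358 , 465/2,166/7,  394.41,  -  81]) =[-994, - 81,15,16, 166/7, 172, 465/2,358,394.41 ] 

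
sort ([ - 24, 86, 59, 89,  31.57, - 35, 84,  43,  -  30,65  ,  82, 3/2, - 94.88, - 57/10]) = [ - 94.88, - 35, - 30,- 24,  -  57/10, 3/2, 31.57, 43,59, 65,82,84, 86,89]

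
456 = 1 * 456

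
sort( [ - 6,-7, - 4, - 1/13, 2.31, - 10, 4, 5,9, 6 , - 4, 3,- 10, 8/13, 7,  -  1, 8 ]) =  [ - 10, - 10,-7,-6, - 4,-4, - 1,- 1/13, 8/13,  2.31, 3 , 4, 5,6, 7, 8, 9 ]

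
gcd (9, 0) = 9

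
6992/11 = 6992/11 = 635.64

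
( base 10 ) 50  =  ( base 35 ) 1f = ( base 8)62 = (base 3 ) 1212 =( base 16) 32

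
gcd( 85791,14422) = 1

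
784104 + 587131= 1371235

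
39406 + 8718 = 48124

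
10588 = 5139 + 5449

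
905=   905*1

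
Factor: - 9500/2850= - 2^1*3^( - 1 )*5^1 = - 10/3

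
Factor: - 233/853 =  - 233^1*853^( - 1 ) 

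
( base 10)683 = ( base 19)1GI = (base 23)16G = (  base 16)2ab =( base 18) 21H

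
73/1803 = 73/1803 = 0.04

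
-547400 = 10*( - 54740)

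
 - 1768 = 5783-7551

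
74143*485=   35959355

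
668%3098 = 668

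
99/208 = 99/208 = 0.48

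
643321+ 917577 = 1560898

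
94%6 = 4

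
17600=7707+9893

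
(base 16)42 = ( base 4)1002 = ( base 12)56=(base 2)1000010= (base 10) 66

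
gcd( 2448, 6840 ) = 72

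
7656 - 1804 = 5852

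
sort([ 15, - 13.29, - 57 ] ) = [-57,-13.29,15]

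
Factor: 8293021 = 11^1*137^1 * 5503^1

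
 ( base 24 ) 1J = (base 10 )43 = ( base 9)47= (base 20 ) 23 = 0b101011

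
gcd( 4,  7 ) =1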